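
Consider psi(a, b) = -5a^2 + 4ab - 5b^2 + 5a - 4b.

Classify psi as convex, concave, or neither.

psi is quadratic, so its Hessian is the constant matrix H = [[-10, 4], [4, -10]].
det(H) = 84, tr(H) = -20.
det(H) > 0 and tr(H) < 0, so H is negative definite everywhere: concave.

concave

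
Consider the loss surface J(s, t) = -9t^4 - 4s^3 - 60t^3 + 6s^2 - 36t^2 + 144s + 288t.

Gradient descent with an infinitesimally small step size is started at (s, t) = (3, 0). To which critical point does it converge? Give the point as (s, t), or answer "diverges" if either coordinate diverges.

J is separable, so gradient descent decouples: s follows -∂J/∂s, t follows -∂J/∂t.
∂J/∂s = -12(s - 4)(s + 3); at s=3 this is 72, so s decreases.
∂J/∂t = -36(t - 1)(t + 2)(t + 4); at t=0 this is 288, so t decreases.
s converges to its nearest critical value -3 (a local min of the s-part); t converges to -2. The iterate converges to (-3, -2).

(-3, -2)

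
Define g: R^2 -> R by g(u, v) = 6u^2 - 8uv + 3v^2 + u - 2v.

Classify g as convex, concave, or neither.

convex

g is quadratic, so its Hessian is the constant matrix H = [[12, -8], [-8, 6]].
det(H) = 8, tr(H) = 18.
det(H) > 0 and tr(H) > 0, so H is positive definite everywhere: convex.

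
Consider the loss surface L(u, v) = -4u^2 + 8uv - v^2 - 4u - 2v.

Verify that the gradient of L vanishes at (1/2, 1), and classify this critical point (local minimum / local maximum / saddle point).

∇L = (-8u + 8v - 4, 8u - 2v - 2); substituting (1/2, 1) gives ∇L = (0, 0), so (1/2, 1) is indeed a critical point.
The Hessian of L is constant: H = [[-8, 8], [8, -2]].
det(H) = (-8)·(-2) − 8² = -48.
Since det(H) < 0, H is indefinite and the critical point is a saddle point.

saddle point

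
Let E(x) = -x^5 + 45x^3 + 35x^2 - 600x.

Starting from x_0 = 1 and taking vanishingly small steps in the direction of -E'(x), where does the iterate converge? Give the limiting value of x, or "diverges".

2

E'(x) = -5(x - 5)(x - 2)(x + 3)(x + 4), so E'(1) = -400.
Gradient descent moves in the -E' direction, i.e. x is increasing.
The nearest critical point in that direction is x = 2, where E'' = 450 > 0 (a local minimum). The iterate converges there.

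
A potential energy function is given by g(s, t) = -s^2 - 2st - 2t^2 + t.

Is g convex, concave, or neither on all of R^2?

g is quadratic, so its Hessian is the constant matrix H = [[-2, -2], [-2, -4]].
det(H) = 4, tr(H) = -6.
det(H) > 0 and tr(H) < 0, so H is negative definite everywhere: concave.

concave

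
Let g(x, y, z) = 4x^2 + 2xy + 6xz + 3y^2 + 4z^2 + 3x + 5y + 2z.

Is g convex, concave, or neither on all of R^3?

convex

g is quadratic, so its Hessian is the constant matrix H = [[8, 2, 6], [2, 6, 0], [6, 0, 8]].
Leading principal minors: 8, 44, 136.
All positive ⇒ H ≻ 0 ⇒ convex.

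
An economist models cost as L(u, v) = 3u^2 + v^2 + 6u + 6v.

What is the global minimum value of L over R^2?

L(u,v) separates as P(u) + Q(v), so its minimum is min P + min Q.
P'(u) = 6u + 6 vanishes at u ∈ {-1}; Q'(v) = 2v + 6 vanishes at v ∈ {-3}.
Local minima of P (where P''>0): P(-1)=-3. Local minima of Q: Q(-3)=-9.
So the global minimum of L is P(-1) + Q(-3) = -3 − 9 = -12, attained at (-1, -3).

-12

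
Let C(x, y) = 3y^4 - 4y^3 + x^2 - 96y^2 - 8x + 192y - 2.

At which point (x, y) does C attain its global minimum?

C(x,y) separates as P(x) + Q(y) − 2, so its minimum is min P + min Q − 2.
P'(x) = 2x - 8 vanishes at x ∈ {4}; Q'(y) = 12(y - 4)(y - 1)(y + 4) vanishes at y ∈ {-4, 1, 4}.
Local minima of P (where P''>0): P(4)=-16. Local minima of Q: Q(-4)=-1280, Q(4)=-256.
So the global minimum of C is P(4) + Q(-4) − 2 = -16 − 1280 − 2 = -1298, attained at (4, -4).

(4, -4)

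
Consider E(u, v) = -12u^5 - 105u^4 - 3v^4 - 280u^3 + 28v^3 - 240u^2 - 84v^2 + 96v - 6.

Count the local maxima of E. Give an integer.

4

E separates as a function of u plus a function of v, so ∇E=0 decouples.
∂E/∂u = -60u(u + 1)(u + 2)(u + 4) = 0 at u ∈ {-4, -2, -1, 0}; ∂E/∂v = -12(v - 4)(v - 2)(v - 1) = 0 at v ∈ {1, 2, 4}.
The Hessian is diagonal: diag(E_uu, E_vv). Second derivatives: E_uu(-4)=1440, E_uu(-2)=-240, E_uu(-1)=180, E_uu(0)=-480; E_vv(1)=-36, E_vv(2)=24, E_vv(4)=-72.
Local maxima occur where both diagonal entries negative: (-2, 1), (-2, 4), (0, 1), (0, 4). Count: 4.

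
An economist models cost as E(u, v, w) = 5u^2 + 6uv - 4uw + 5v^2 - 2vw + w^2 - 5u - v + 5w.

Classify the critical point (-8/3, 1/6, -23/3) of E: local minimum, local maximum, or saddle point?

local minimum

The Hessian is constant: H = [[10, 6, -4], [6, 10, -2], [-4, -2, 2]].
Leading principal minors: Δ₁ = 10, Δ₂ = 64, Δ₃ = 24.
All leading minors are positive, so H is positive definite: a local minimum.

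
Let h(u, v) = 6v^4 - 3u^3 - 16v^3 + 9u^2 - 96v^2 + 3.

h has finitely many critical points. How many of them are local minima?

h separates as a function of u plus a function of v, so ∇h=0 decouples.
∂h/∂u = -9u(u - 2) = 0 at u ∈ {0, 2}; ∂h/∂v = 24v(v - 4)(v + 2) = 0 at v ∈ {-2, 0, 4}.
The Hessian is diagonal: diag(h_uu, h_vv). Second derivatives: h_uu(0)=18, h_uu(2)=-18; h_vv(-2)=288, h_vv(0)=-192, h_vv(4)=576.
Local minima occur where both diagonal entries positive: (0, -2), (0, 4). Count: 2.

2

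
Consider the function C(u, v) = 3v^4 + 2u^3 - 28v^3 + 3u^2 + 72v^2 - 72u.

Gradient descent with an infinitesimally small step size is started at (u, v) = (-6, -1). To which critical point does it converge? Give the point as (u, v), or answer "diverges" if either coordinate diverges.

diverges

C is separable, so gradient descent decouples: u follows -∂C/∂u, v follows -∂C/∂v.
∂C/∂u = 6(u - 3)(u + 4); at u=-6 this is 108, so u decreases.
∂C/∂v = 12v(v - 4)(v - 3); at v=-1 this is -240, so v increases.
The u-coordinate has no critical point in that direction and runs off to infinity.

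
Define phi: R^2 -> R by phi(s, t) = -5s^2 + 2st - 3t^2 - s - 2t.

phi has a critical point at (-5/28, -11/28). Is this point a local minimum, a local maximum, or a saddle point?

The Hessian of phi is constant: H = [[-10, 2], [2, -6]].
det(H) = (-10)·(-6) − 2² = 56.
det(H) > 0 and tr(H) = -16 < 0, so H is negative definite and the point is a local maximum.

local maximum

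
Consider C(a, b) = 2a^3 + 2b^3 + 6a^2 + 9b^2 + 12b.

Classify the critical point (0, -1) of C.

The mixed partial ∂²C/∂a∂b is 0, so the Hessian at any point is diag(C_aa, C_bb) = diag(12(a + 1), 6(2b + 3)).
At (0, -1): H = diag(12, 6).
Both eigenvalues are positive, so H is positive definite: a local minimum.

local minimum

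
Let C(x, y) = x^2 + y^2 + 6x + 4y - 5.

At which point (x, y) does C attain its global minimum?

C(x,y) separates as P(x) + Q(y) − 5, so its minimum is min P + min Q − 5.
P'(x) = 2x + 6 vanishes at x ∈ {-3}; Q'(y) = 2y + 4 vanishes at y ∈ {-2}.
Local minima of P (where P''>0): P(-3)=-9. Local minima of Q: Q(-2)=-4.
So the global minimum of C is P(-3) + Q(-2) − 5 = -9 − 4 − 5 = -18, attained at (-3, -2).

(-3, -2)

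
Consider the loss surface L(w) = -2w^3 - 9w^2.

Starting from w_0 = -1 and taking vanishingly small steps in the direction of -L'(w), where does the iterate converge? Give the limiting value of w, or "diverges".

L'(w) = -6w(w + 3), so L'(-1) = 12.
Gradient descent moves in the -L' direction, i.e. w is decreasing.
The nearest critical point in that direction is w = -3, where L'' = 18 > 0 (a local minimum). The iterate converges there.

-3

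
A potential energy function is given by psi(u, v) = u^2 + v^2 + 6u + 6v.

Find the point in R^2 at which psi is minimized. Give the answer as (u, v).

(-3, -3)

psi(u,v) separates as P(u) + Q(v), so its minimum is min P + min Q.
P'(u) = 2u + 6 vanishes at u ∈ {-3}; Q'(v) = 2v + 6 vanishes at v ∈ {-3}.
Local minima of P (where P''>0): P(-3)=-9. Local minima of Q: Q(-3)=-9.
So the global minimum of psi is P(-3) + Q(-3) = -9 − 9 = -18, attained at (-3, -3).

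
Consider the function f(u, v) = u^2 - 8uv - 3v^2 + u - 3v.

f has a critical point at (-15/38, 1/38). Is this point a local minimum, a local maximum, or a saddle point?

saddle point

The Hessian of f is constant: H = [[2, -8], [-8, -6]].
det(H) = 2·(-6) − (-8)² = -76.
Since det(H) < 0, H is indefinite and the critical point is a saddle point.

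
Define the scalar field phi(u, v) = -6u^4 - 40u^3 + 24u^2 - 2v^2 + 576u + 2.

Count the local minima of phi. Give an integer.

0

phi separates as a function of u plus a function of v, so ∇phi=0 decouples.
∂phi/∂u = -24(u - 2)(u + 3)(u + 4) = 0 at u ∈ {-4, -3, 2}; ∂phi/∂v = -4v = 0 at v ∈ {0}.
The Hessian is diagonal: diag(phi_uu, phi_vv). Second derivatives: phi_uu(-4)=-144, phi_uu(-3)=120, phi_uu(2)=-720; phi_vv(0)=-4.
Local minima occur where both diagonal entries positive: none. Count: 0.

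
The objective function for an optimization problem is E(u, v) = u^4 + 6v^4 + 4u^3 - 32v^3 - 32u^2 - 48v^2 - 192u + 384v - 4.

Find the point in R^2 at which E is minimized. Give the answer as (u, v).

E(u,v) separates as P(u) + Q(v) − 4, so its minimum is min P + min Q − 4.
P'(u) = 4(u - 4)(u + 3)(u + 4) vanishes at u ∈ {-4, -3, 4}; Q'(v) = 24(v - 4)(v - 2)(v + 2) vanishes at v ∈ {-2, 2, 4}.
Local minima of P (where P''>0): P(-4)=256, P(4)=-768. Local minima of Q: Q(-2)=-608, Q(4)=256.
So the global minimum of E is P(4) + Q(-2) − 4 = -768 − 608 − 4 = -1380, attained at (4, -2).

(4, -2)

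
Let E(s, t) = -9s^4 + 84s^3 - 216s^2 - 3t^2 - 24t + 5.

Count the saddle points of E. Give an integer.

1

E separates as a function of s plus a function of t, so ∇E=0 decouples.
∂E/∂s = -36s(s - 4)(s - 3) = 0 at s ∈ {0, 3, 4}; ∂E/∂t = -6(t + 4) = 0 at t ∈ {-4}.
The Hessian is diagonal: diag(E_ss, E_tt). Second derivatives: E_ss(0)=-432, E_ss(3)=108, E_ss(4)=-144; E_tt(-4)=-6.
Saddle points occur where the two diagonal entries have opposite signs: (3, -4). Count: 1.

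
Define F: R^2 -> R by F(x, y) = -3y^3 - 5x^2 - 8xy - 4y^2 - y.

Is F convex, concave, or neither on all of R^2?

neither

The term -3y^3 is cubic, so the Hessian is not constant.
∂²F/∂y² = -18y - 8, which takes both signs as y varies (negative for sufficiently large y). A diagonal entry of the Hessian changing sign means the Hessian is neither positive- nor negative-semidefinite on all of R^2.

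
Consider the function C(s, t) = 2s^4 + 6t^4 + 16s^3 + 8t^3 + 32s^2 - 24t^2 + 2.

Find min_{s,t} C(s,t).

-62

C(s,t) separates as P(s) + Q(t) + 2, so its minimum is min P + min Q + 2.
P'(s) = 8s(s + 2)(s + 4) vanishes at s ∈ {-4, -2, 0}; Q'(t) = 24t(t - 1)(t + 2) vanishes at t ∈ {-2, 0, 1}.
Local minima of P (where P''>0): P(-4)=0, P(0)=0. Local minima of Q: Q(-2)=-64, Q(1)=-10.
So the global minimum of C is P(-4) + Q(-2) + 2 = 0 − 64 + 2 = -62, attained at (-4, -2).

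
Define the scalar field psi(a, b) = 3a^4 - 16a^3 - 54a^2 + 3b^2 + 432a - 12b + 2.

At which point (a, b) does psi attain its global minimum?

(-3, 2)

psi(a,b) separates as P(a) + Q(b) + 2, so its minimum is min P + min Q + 2.
P'(a) = 12(a - 4)(a - 3)(a + 3) vanishes at a ∈ {-3, 3, 4}; Q'(b) = 6b - 12 vanishes at b ∈ {2}.
Local minima of P (where P''>0): P(-3)=-1107, P(4)=608. Local minima of Q: Q(2)=-12.
So the global minimum of psi is P(-3) + Q(2) + 2 = -1107 − 12 + 2 = -1117, attained at (-3, 2).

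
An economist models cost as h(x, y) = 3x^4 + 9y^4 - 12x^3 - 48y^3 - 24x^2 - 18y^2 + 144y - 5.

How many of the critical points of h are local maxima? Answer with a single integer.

h separates as a function of x plus a function of y, so ∇h=0 decouples.
∂h/∂x = 12x(x - 4)(x + 1) = 0 at x ∈ {-1, 0, 4}; ∂h/∂y = 36(y - 4)(y - 1)(y + 1) = 0 at y ∈ {-1, 1, 4}.
The Hessian is diagonal: diag(h_xx, h_yy). Second derivatives: h_xx(-1)=60, h_xx(0)=-48, h_xx(4)=240; h_yy(-1)=360, h_yy(1)=-216, h_yy(4)=540.
Local maxima occur where both diagonal entries negative: (0, 1). Count: 1.

1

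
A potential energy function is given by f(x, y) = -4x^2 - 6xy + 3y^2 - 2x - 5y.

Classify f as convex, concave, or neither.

neither

f is quadratic, so its Hessian is the constant matrix H = [[-8, -6], [-6, 6]].
det(H) = -84, tr(H) = -2.
det(H) < 0, so H is indefinite: neither convex nor concave.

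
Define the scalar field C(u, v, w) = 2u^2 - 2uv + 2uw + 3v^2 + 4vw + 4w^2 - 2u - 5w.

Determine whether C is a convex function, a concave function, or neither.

convex

C is quadratic, so its Hessian is the constant matrix H = [[4, -2, 2], [-2, 6, 4], [2, 4, 8]].
Leading principal minors: 4, 20, 40.
All positive ⇒ H ≻ 0 ⇒ convex.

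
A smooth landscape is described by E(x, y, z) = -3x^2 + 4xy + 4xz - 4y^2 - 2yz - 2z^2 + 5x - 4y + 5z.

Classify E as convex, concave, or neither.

concave

E is quadratic, so its Hessian is the constant matrix H = [[-6, 4, 4], [4, -8, -2], [4, -2, -4]].
Leading principal minors: -6, 32, -40.
Signs alternate −, +, − ⇒ H ≺ 0 ⇒ concave.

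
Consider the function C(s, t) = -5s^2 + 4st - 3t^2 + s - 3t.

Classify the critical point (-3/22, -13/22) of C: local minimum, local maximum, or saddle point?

local maximum

The Hessian of C is constant: H = [[-10, 4], [4, -6]].
det(H) = (-10)·(-6) − 4² = 44.
det(H) > 0 and tr(H) = -16 < 0, so H is negative definite and the point is a local maximum.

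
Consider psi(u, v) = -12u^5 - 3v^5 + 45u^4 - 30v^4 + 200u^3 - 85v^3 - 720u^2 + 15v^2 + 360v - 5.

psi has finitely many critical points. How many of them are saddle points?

8

psi separates as a function of u plus a function of v, so ∇psi=0 decouples.
∂psi/∂u = -60u(u - 4)(u - 2)(u + 3) = 0 at u ∈ {-3, 0, 2, 4}; ∂psi/∂v = -15(v - 1)(v + 2)(v + 3)(v + 4) = 0 at v ∈ {-4, -3, -2, 1}.
The Hessian is diagonal: diag(psi_uu, psi_vv). Second derivatives: psi_uu(-3)=6300, psi_uu(0)=-1440, psi_uu(2)=1200, psi_uu(4)=-3360; psi_vv(-4)=150, psi_vv(-3)=-60, psi_vv(-2)=90, psi_vv(1)=-900.
Saddle points occur where the two diagonal entries have opposite signs: (-3, -3), (-3, 1), (0, -4), (0, -2), (2, -3), (2, 1), (4, -4), (4, -2). Count: 8.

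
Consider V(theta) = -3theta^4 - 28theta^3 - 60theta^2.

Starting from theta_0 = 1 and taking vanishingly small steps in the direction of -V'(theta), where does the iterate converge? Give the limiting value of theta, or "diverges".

V'(theta) = -12theta(theta + 2)(theta + 5), so V'(1) = -216.
Gradient descent moves in the -V' direction, i.e. theta is increasing.
There is no critical point above theta=1, and V' keeps the same sign, so the iterate runs off to +∞.

diverges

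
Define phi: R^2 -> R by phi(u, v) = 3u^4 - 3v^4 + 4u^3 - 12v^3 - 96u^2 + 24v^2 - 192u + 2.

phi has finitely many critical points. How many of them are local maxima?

2

phi separates as a function of u plus a function of v, so ∇phi=0 decouples.
∂phi/∂u = 12(u - 4)(u + 1)(u + 4) = 0 at u ∈ {-4, -1, 4}; ∂phi/∂v = -12v(v - 1)(v + 4) = 0 at v ∈ {-4, 0, 1}.
The Hessian is diagonal: diag(phi_uu, phi_vv). Second derivatives: phi_uu(-4)=288, phi_uu(-1)=-180, phi_uu(4)=480; phi_vv(-4)=-240, phi_vv(0)=48, phi_vv(1)=-60.
Local maxima occur where both diagonal entries negative: (-1, -4), (-1, 1). Count: 2.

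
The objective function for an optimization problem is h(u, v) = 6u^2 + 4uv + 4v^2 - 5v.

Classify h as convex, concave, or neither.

convex

h is quadratic, so its Hessian is the constant matrix H = [[12, 4], [4, 8]].
det(H) = 80, tr(H) = 20.
det(H) > 0 and tr(H) > 0, so H is positive definite everywhere: convex.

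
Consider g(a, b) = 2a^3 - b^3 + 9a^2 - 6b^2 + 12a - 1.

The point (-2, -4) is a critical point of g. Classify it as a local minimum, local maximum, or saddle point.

The mixed partial ∂²g/∂a∂b is 0, so the Hessian at any point is diag(g_aa, g_bb) = diag(6(2a + 3), -6(b + 2)).
At (-2, -4): H = diag(-6, 12).
The eigenvalues have opposite signs, so H is indefinite: a saddle point.

saddle point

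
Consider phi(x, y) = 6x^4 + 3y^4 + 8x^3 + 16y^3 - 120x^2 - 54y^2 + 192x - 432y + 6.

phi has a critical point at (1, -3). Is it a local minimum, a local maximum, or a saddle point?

The mixed partial ∂²phi/∂x∂y is 0, so the Hessian at any point is diag(phi_xx, phi_yy) = diag(24(3x^2 + 2x - 10), 12(3y^2 + 8y - 9)).
At (1, -3): H = diag(-120, -72).
Both eigenvalues are negative, so H is negative definite: a local maximum.

local maximum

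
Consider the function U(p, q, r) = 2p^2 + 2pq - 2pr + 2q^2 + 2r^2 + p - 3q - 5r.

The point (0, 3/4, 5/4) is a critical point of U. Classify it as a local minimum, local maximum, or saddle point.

The Hessian is constant: H = [[4, 2, -2], [2, 4, 0], [-2, 0, 4]].
Leading principal minors: Δ₁ = 4, Δ₂ = 12, Δ₃ = 32.
All leading minors are positive, so H is positive definite: a local minimum.

local minimum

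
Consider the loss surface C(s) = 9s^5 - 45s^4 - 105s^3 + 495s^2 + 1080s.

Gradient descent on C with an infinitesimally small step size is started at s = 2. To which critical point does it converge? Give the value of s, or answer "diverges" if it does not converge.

-1

C'(s) = 45(s - 4)(s - 3)(s + 1)(s + 2), so C'(2) = 1080.
Gradient descent moves in the -C' direction, i.e. s is decreasing.
The nearest critical point in that direction is s = -1, where C'' = 900 > 0 (a local minimum). The iterate converges there.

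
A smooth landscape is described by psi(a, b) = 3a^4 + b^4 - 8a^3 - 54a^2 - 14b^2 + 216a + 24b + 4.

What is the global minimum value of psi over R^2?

-788

psi(a,b) separates as P(a) + Q(b) + 4, so its minimum is min P + min Q + 4.
P'(a) = 12(a - 3)(a - 2)(a + 3) vanishes at a ∈ {-3, 2, 3}; Q'(b) = 4(b - 2)(b - 1)(b + 3) vanishes at b ∈ {-3, 1, 2}.
Local minima of P (where P''>0): P(-3)=-675, P(3)=189. Local minima of Q: Q(-3)=-117, Q(2)=8.
So the global minimum of psi is P(-3) + Q(-3) + 4 = -675 − 117 + 4 = -788, attained at (-3, -3).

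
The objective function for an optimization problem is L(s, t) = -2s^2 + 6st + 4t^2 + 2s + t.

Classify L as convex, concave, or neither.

neither

L is quadratic, so its Hessian is the constant matrix H = [[-4, 6], [6, 8]].
det(H) = -68, tr(H) = 4.
det(H) < 0, so H is indefinite: neither convex nor concave.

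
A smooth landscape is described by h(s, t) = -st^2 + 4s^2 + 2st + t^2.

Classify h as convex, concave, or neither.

neither

The term -st^2 is cubic, so the Hessian is not constant.
∂²h/∂t² = -2s + 2, which takes both signs as s varies (negative for sufficiently large s). A diagonal entry of the Hessian changing sign means the Hessian is neither positive- nor negative-semidefinite on all of R^2.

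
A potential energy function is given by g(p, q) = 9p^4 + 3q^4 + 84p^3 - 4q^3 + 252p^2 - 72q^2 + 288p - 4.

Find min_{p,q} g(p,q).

g(p,q) separates as A(p) + B(q) − 4, so its minimum is min A + min B − 4.
A'(p) = 36(p + 1)(p + 2)(p + 4) vanishes at p ∈ {-4, -2, -1}; B'(q) = 12q(q - 4)(q + 3) vanishes at q ∈ {-3, 0, 4}.
Local minima of A (where A''>0): A(-4)=-192, A(-1)=-111. Local minima of B: B(-3)=-297, B(4)=-640.
So the global minimum of g is A(-4) + B(4) − 4 = -192 − 640 − 4 = -836, attained at (-4, 4).

-836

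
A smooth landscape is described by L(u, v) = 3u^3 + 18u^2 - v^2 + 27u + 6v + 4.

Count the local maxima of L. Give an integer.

1

L separates as a function of u plus a function of v, so ∇L=0 decouples.
∂L/∂u = 9(u + 1)(u + 3) = 0 at u ∈ {-3, -1}; ∂L/∂v = -2(v - 3) = 0 at v ∈ {3}.
The Hessian is diagonal: diag(L_uu, L_vv). Second derivatives: L_uu(-3)=-18, L_uu(-1)=18; L_vv(3)=-2.
Local maxima occur where both diagonal entries negative: (-3, 3). Count: 1.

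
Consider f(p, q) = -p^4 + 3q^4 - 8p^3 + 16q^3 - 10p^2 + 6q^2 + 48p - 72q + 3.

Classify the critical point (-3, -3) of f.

The mixed partial ∂²f/∂p∂q is 0, so the Hessian at any point is diag(f_pp, f_qq) = diag(-4(3p^2 + 12p + 5), 12(3q^2 + 8q + 1)).
At (-3, -3): H = diag(16, 48).
Both eigenvalues are positive, so H is positive definite: a local minimum.

local minimum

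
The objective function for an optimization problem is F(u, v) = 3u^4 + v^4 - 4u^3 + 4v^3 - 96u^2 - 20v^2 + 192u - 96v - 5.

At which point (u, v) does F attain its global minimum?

(-4, 3)

F(u,v) separates as P(u) + Q(v) − 5, so its minimum is min P + min Q − 5.
P'(u) = 12(u - 4)(u - 1)(u + 4) vanishes at u ∈ {-4, 1, 4}; Q'(v) = 4(v - 3)(v + 2)(v + 4) vanishes at v ∈ {-4, -2, 3}.
Local minima of P (where P''>0): P(-4)=-1280, P(4)=-256. Local minima of Q: Q(-4)=64, Q(3)=-279.
So the global minimum of F is P(-4) + Q(3) − 5 = -1280 − 279 − 5 = -1564, attained at (-4, 3).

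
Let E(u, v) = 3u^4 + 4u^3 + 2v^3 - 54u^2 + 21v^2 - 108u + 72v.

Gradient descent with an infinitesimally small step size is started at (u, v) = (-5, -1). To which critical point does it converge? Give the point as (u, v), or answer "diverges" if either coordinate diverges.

(-3, -3)

E is separable, so gradient descent decouples: u follows -∂E/∂u, v follows -∂E/∂v.
∂E/∂u = 12(u - 3)(u + 1)(u + 3); at u=-5 this is -768, so u increases.
∂E/∂v = 6(v + 3)(v + 4); at v=-1 this is 36, so v decreases.
u converges to its nearest critical value -3 (a local min of the u-part); v converges to -3. The iterate converges to (-3, -3).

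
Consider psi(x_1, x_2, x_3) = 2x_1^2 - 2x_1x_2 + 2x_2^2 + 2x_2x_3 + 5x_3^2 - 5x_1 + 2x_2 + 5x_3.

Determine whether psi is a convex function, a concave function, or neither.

convex

psi is quadratic, so its Hessian is the constant matrix H = [[4, -2, 0], [-2, 4, 2], [0, 2, 10]].
Leading principal minors: 4, 12, 104.
All positive ⇒ H ≻ 0 ⇒ convex.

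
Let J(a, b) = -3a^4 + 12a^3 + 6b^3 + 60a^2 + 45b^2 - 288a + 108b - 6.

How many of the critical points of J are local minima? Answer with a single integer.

1

J separates as a function of a plus a function of b, so ∇J=0 decouples.
∂J/∂a = -12(a - 4)(a - 2)(a + 3) = 0 at a ∈ {-3, 2, 4}; ∂J/∂b = 18(b + 2)(b + 3) = 0 at b ∈ {-3, -2}.
The Hessian is diagonal: diag(J_aa, J_bb). Second derivatives: J_aa(-3)=-420, J_aa(2)=120, J_aa(4)=-168; J_bb(-3)=-18, J_bb(-2)=18.
Local minima occur where both diagonal entries positive: (2, -2). Count: 1.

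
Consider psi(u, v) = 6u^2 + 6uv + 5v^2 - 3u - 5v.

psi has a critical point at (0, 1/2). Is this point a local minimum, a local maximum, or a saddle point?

local minimum

The Hessian of psi is constant: H = [[12, 6], [6, 10]].
det(H) = 12·10 − 6² = 84.
det(H) > 0 and tr(H) = 22 > 0, so H is positive definite and the point is a local minimum.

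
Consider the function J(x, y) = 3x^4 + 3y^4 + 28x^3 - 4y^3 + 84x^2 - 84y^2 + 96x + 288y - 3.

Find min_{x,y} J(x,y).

-1539

J(x,y) separates as P(x) + Q(y) − 3, so its minimum is min P + min Q − 3.
P'(x) = 12(x + 1)(x + 2)(x + 4) vanishes at x ∈ {-4, -2, -1}; Q'(y) = 12(y - 3)(y - 2)(y + 4) vanishes at y ∈ {-4, 2, 3}.
Local minima of P (where P''>0): P(-4)=-64, P(-1)=-37. Local minima of Q: Q(-4)=-1472, Q(3)=243.
So the global minimum of J is P(-4) + Q(-4) − 3 = -64 − 1472 − 3 = -1539, attained at (-4, -4).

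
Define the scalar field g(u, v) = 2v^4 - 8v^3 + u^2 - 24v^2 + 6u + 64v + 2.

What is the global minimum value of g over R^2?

-135

g(u,v) separates as P(u) + Q(v) + 2, so its minimum is min P + min Q + 2.
P'(u) = 2u + 6 vanishes at u ∈ {-3}; Q'(v) = 8(v - 4)(v - 1)(v + 2) vanishes at v ∈ {-2, 1, 4}.
Local minima of P (where P''>0): P(-3)=-9. Local minima of Q: Q(-2)=-128, Q(4)=-128.
So the global minimum of g is P(-3) + Q(-2) + 2 = -9 − 128 + 2 = -135, attained at (-3, -2).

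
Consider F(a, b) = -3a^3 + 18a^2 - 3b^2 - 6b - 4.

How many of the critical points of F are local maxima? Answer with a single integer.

1

F separates as a function of a plus a function of b, so ∇F=0 decouples.
∂F/∂a = -9a(a - 4) = 0 at a ∈ {0, 4}; ∂F/∂b = -6(b + 1) = 0 at b ∈ {-1}.
The Hessian is diagonal: diag(F_aa, F_bb). Second derivatives: F_aa(0)=36, F_aa(4)=-36; F_bb(-1)=-6.
Local maxima occur where both diagonal entries negative: (4, -1). Count: 1.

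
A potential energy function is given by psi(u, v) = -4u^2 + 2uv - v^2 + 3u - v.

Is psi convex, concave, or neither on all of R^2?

concave

psi is quadratic, so its Hessian is the constant matrix H = [[-8, 2], [2, -2]].
det(H) = 12, tr(H) = -10.
det(H) > 0 and tr(H) < 0, so H is negative definite everywhere: concave.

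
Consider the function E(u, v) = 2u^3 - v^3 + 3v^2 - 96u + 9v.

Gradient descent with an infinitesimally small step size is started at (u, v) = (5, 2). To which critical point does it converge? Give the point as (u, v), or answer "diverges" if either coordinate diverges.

(4, -1)

E is separable, so gradient descent decouples: u follows -∂E/∂u, v follows -∂E/∂v.
∂E/∂u = 6(u - 4)(u + 4); at u=5 this is 54, so u decreases.
∂E/∂v = -3(v - 3)(v + 1); at v=2 this is 9, so v decreases.
u converges to its nearest critical value 4 (a local min of the u-part); v converges to -1. The iterate converges to (4, -1).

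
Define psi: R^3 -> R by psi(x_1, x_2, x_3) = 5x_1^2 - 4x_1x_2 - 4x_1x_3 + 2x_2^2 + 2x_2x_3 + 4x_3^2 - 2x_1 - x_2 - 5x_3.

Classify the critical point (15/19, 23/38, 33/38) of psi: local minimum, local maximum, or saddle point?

local minimum

The Hessian is constant: H = [[10, -4, -4], [-4, 4, 2], [-4, 2, 8]].
Leading principal minors: Δ₁ = 10, Δ₂ = 24, Δ₃ = 152.
All leading minors are positive, so H is positive definite: a local minimum.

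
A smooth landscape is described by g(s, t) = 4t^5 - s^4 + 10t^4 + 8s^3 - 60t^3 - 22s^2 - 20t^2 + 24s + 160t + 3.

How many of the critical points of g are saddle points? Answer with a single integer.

6

g separates as a function of s plus a function of t, so ∇g=0 decouples.
∂g/∂s = -4(s - 3)(s - 2)(s - 1) = 0 at s ∈ {1, 2, 3}; ∂g/∂t = 20(t - 2)(t - 1)(t + 1)(t + 4) = 0 at t ∈ {-4, -1, 1, 2}.
The Hessian is diagonal: diag(g_ss, g_tt). Second derivatives: g_ss(1)=-8, g_ss(2)=4, g_ss(3)=-8; g_tt(-4)=-1800, g_tt(-1)=360, g_tt(1)=-200, g_tt(2)=360.
Saddle points occur where the two diagonal entries have opposite signs: (1, -1), (1, 2), (2, -4), (2, 1), (3, -1), (3, 2). Count: 6.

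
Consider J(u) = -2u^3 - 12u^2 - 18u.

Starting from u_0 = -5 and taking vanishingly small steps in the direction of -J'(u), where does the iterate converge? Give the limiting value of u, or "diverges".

-3

J'(u) = -6(u + 1)(u + 3), so J'(-5) = -48.
Gradient descent moves in the -J' direction, i.e. u is increasing.
The nearest critical point in that direction is u = -3, where J'' = 12 > 0 (a local minimum). The iterate converges there.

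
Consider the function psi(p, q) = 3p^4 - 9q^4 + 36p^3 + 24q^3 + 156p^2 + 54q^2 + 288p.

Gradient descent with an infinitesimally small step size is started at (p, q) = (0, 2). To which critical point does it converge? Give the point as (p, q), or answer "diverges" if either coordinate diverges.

psi is separable, so gradient descent decouples: p follows -∂psi/∂p, q follows -∂psi/∂q.
∂psi/∂p = 12(p + 2)(p + 3)(p + 4); at p=0 this is 288, so p decreases.
∂psi/∂q = -36q(q - 3)(q + 1); at q=2 this is 216, so q decreases.
p converges to its nearest critical value -2 (a local min of the p-part); q converges to 0. The iterate converges to (-2, 0).

(-2, 0)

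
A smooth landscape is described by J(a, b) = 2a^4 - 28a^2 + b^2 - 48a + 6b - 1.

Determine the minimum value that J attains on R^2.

-244

J(a,b) separates as P(a) + Q(b) − 1, so its minimum is min P + min Q − 1.
P'(a) = 8(a - 3)(a + 1)(a + 2) vanishes at a ∈ {-2, -1, 3}; Q'(b) = 2b + 6 vanishes at b ∈ {-3}.
Local minima of P (where P''>0): P(-2)=16, P(3)=-234. Local minima of Q: Q(-3)=-9.
So the global minimum of J is P(3) + Q(-3) − 1 = -234 − 9 − 1 = -244, attained at (3, -3).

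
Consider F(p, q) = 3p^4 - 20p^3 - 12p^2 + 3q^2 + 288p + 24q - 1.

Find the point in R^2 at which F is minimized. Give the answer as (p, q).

(-2, -4)

F(p,q) separates as A(p) + B(q) − 1, so its minimum is min A + min B − 1.
A'(p) = 12(p - 4)(p - 3)(p + 2) vanishes at p ∈ {-2, 3, 4}; B'(q) = 6q + 24 vanishes at q ∈ {-4}.
Local minima of A (where A''>0): A(-2)=-416, A(4)=448. Local minima of B: B(-4)=-48.
So the global minimum of F is A(-2) + B(-4) − 1 = -416 − 48 − 1 = -465, attained at (-2, -4).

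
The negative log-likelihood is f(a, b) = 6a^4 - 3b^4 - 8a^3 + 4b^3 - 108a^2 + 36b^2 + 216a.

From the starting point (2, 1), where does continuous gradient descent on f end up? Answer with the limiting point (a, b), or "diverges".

f is separable, so gradient descent decouples: a follows -∂f/∂a, b follows -∂f/∂b.
∂f/∂a = 24(a - 3)(a - 1)(a + 3); at a=2 this is -120, so a increases.
∂f/∂b = -12b(b - 3)(b + 2); at b=1 this is 72, so b decreases.
a converges to its nearest critical value 3 (a local min of the a-part); b converges to 0. The iterate converges to (3, 0).

(3, 0)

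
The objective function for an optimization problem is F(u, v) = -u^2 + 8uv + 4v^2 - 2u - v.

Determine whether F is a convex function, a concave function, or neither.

F is quadratic, so its Hessian is the constant matrix H = [[-2, 8], [8, 8]].
det(H) = -80, tr(H) = 6.
det(H) < 0, so H is indefinite: neither convex nor concave.

neither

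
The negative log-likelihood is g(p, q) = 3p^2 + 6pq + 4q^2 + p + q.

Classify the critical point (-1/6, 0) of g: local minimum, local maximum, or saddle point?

The Hessian of g is constant: H = [[6, 6], [6, 8]].
det(H) = 6·8 − 6² = 12.
det(H) > 0 and tr(H) = 14 > 0, so H is positive definite and the point is a local minimum.

local minimum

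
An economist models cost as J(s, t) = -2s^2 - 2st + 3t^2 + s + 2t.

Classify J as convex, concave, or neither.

neither

J is quadratic, so its Hessian is the constant matrix H = [[-4, -2], [-2, 6]].
det(H) = -28, tr(H) = 2.
det(H) < 0, so H is indefinite: neither convex nor concave.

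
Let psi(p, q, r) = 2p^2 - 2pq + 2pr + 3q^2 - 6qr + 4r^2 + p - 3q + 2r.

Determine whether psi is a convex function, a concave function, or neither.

psi is quadratic, so its Hessian is the constant matrix H = [[4, -2, 2], [-2, 6, -6], [2, -6, 8]].
Leading principal minors: 4, 20, 40.
All positive ⇒ H ≻ 0 ⇒ convex.

convex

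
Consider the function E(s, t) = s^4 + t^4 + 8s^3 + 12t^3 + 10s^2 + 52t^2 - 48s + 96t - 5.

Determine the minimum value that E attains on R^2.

E(s,t) separates as P(s) + Q(t) − 5, so its minimum is min P + min Q − 5.
P'(s) = 4(s - 1)(s + 3)(s + 4) vanishes at s ∈ {-4, -3, 1}; Q'(t) = 4(t + 2)(t + 3)(t + 4) vanishes at t ∈ {-4, -3, -2}.
Local minima of P (where P''>0): P(-4)=96, P(1)=-29. Local minima of Q: Q(-4)=-64, Q(-2)=-64.
So the global minimum of E is P(1) + Q(-4) − 5 = -29 − 64 − 5 = -98, attained at (1, -4).

-98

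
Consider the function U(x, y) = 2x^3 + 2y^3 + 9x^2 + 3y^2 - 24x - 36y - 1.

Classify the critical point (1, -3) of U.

The mixed partial ∂²U/∂x∂y is 0, so the Hessian at any point is diag(U_xx, U_yy) = diag(6(2x + 3), 6(2y + 1)).
At (1, -3): H = diag(30, -30).
The eigenvalues have opposite signs, so H is indefinite: a saddle point.

saddle point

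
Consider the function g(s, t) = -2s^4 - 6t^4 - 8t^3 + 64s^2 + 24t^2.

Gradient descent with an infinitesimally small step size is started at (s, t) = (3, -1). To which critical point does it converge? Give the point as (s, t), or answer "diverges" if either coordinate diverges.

(0, 0)

g is separable, so gradient descent decouples: s follows -∂g/∂s, t follows -∂g/∂t.
∂g/∂s = -8s(s - 4)(s + 4); at s=3 this is 168, so s decreases.
∂g/∂t = -24t(t - 1)(t + 2); at t=-1 this is -48, so t increases.
s converges to its nearest critical value 0 (a local min of the s-part); t converges to 0. The iterate converges to (0, 0).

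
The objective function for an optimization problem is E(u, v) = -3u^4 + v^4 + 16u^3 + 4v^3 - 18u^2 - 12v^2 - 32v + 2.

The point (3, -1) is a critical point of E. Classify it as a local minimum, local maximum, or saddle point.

The mixed partial ∂²E/∂u∂v is 0, so the Hessian at any point is diag(E_uu, E_vv) = diag(12(-3u^2 + 8u - 3), 12(v^2 + 2v - 2)).
At (3, -1): H = diag(-72, -36).
Both eigenvalues are negative, so H is negative definite: a local maximum.

local maximum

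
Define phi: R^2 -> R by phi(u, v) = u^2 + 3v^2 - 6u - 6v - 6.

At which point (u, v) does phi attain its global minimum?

phi(u,v) separates as P(u) + Q(v) − 6, so its minimum is min P + min Q − 6.
P'(u) = 2u - 6 vanishes at u ∈ {3}; Q'(v) = 6v - 6 vanishes at v ∈ {1}.
Local minima of P (where P''>0): P(3)=-9. Local minima of Q: Q(1)=-3.
So the global minimum of phi is P(3) + Q(1) − 6 = -9 − 3 − 6 = -18, attained at (3, 1).

(3, 1)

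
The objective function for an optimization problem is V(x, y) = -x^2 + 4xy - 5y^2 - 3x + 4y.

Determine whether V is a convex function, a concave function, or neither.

concave

V is quadratic, so its Hessian is the constant matrix H = [[-2, 4], [4, -10]].
det(H) = 4, tr(H) = -12.
det(H) > 0 and tr(H) < 0, so H is negative definite everywhere: concave.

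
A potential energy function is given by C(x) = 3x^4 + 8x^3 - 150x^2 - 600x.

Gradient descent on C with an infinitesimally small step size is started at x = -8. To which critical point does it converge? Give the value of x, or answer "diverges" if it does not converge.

-5

C'(x) = 12(x - 5)(x + 2)(x + 5), so C'(-8) = -2808.
Gradient descent moves in the -C' direction, i.e. x is increasing.
The nearest critical point in that direction is x = -5, where C'' = 360 > 0 (a local minimum). The iterate converges there.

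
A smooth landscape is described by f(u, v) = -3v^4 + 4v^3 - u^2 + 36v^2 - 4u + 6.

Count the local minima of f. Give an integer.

0

f separates as a function of u plus a function of v, so ∇f=0 decouples.
∂f/∂u = -2(u + 2) = 0 at u ∈ {-2}; ∂f/∂v = -12v(v - 3)(v + 2) = 0 at v ∈ {-2, 0, 3}.
The Hessian is diagonal: diag(f_uu, f_vv). Second derivatives: f_uu(-2)=-2; f_vv(-2)=-120, f_vv(0)=72, f_vv(3)=-180.
Local minima occur where both diagonal entries positive: none. Count: 0.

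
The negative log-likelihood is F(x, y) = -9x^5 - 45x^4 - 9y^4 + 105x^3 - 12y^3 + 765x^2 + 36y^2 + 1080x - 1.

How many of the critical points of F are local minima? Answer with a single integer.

2

F separates as a function of x plus a function of y, so ∇F=0 decouples.
∂F/∂x = -45(x - 3)(x + 1)(x + 2)(x + 4) = 0 at x ∈ {-4, -2, -1, 3}; ∂F/∂y = -36y(y - 1)(y + 2) = 0 at y ∈ {-2, 0, 1}.
The Hessian is diagonal: diag(F_xx, F_yy). Second derivatives: F_xx(-4)=1890, F_xx(-2)=-450, F_xx(-1)=540, F_xx(3)=-6300; F_yy(-2)=-216, F_yy(0)=72, F_yy(1)=-108.
Local minima occur where both diagonal entries positive: (-4, 0), (-1, 0). Count: 2.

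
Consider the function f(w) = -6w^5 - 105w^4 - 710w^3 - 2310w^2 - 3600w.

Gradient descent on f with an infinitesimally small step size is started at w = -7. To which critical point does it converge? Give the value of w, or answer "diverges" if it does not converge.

f'(w) = -30(w + 2)(w + 3)(w + 4)(w + 5), so f'(-7) = -3600.
Gradient descent moves in the -f' direction, i.e. w is increasing.
The nearest critical point in that direction is w = -5, where f'' = 180 > 0 (a local minimum). The iterate converges there.

-5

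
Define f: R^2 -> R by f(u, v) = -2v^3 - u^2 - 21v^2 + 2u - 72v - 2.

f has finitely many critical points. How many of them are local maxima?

f separates as a function of u plus a function of v, so ∇f=0 decouples.
∂f/∂u = -2(u - 1) = 0 at u ∈ {1}; ∂f/∂v = -6(v + 3)(v + 4) = 0 at v ∈ {-4, -3}.
The Hessian is diagonal: diag(f_uu, f_vv). Second derivatives: f_uu(1)=-2; f_vv(-4)=6, f_vv(-3)=-6.
Local maxima occur where both diagonal entries negative: (1, -3). Count: 1.

1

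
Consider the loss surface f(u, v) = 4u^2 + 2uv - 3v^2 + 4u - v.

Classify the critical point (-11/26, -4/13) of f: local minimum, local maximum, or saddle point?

saddle point

The Hessian of f is constant: H = [[8, 2], [2, -6]].
det(H) = 8·(-6) − 2² = -52.
Since det(H) < 0, H is indefinite and the critical point is a saddle point.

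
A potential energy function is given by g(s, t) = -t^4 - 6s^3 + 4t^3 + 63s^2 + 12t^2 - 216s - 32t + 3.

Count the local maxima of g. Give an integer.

g separates as a function of s plus a function of t, so ∇g=0 decouples.
∂g/∂s = -18(s - 4)(s - 3) = 0 at s ∈ {3, 4}; ∂g/∂t = -4(t - 4)(t - 1)(t + 2) = 0 at t ∈ {-2, 1, 4}.
The Hessian is diagonal: diag(g_ss, g_tt). Second derivatives: g_ss(3)=18, g_ss(4)=-18; g_tt(-2)=-72, g_tt(1)=36, g_tt(4)=-72.
Local maxima occur where both diagonal entries negative: (4, -2), (4, 4). Count: 2.

2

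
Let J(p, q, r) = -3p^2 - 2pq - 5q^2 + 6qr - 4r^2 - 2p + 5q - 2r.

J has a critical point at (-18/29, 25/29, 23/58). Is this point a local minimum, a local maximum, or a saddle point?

The Hessian is constant: H = [[-6, -2, 0], [-2, -10, 6], [0, 6, -8]].
Leading principal minors: Δ₁ = -6, Δ₂ = 56, Δ₃ = -232.
The minors alternate sign starting negative (−, +, −), so H is negative definite: a local maximum.

local maximum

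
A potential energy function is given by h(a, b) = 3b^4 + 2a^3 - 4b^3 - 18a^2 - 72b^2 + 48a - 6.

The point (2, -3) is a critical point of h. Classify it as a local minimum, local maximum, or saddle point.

saddle point

The mixed partial ∂²h/∂a∂b is 0, so the Hessian at any point is diag(h_aa, h_bb) = diag(12(a - 3), 12(3b^2 - 2b - 12)).
At (2, -3): H = diag(-12, 252).
The eigenvalues have opposite signs, so H is indefinite: a saddle point.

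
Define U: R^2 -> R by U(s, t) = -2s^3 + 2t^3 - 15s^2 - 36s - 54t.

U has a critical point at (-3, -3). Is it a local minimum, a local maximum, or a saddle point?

The mixed partial ∂²U/∂s∂t is 0, so the Hessian at any point is diag(U_ss, U_tt) = diag(-6(2s + 5), 12t).
At (-3, -3): H = diag(6, -36).
The eigenvalues have opposite signs, so H is indefinite: a saddle point.

saddle point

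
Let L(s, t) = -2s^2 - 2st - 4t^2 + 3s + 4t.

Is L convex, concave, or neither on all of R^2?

concave

L is quadratic, so its Hessian is the constant matrix H = [[-4, -2], [-2, -8]].
det(H) = 28, tr(H) = -12.
det(H) > 0 and tr(H) < 0, so H is negative definite everywhere: concave.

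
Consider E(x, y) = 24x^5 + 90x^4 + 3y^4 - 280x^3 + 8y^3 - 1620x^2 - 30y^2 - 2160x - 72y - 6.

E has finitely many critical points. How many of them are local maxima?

E separates as a function of x plus a function of y, so ∇E=0 decouples.
∂E/∂x = 120(x - 3)(x + 1)(x + 2)(x + 3) = 0 at x ∈ {-3, -2, -1, 3}; ∂E/∂y = 12(y - 2)(y + 1)(y + 3) = 0 at y ∈ {-3, -1, 2}.
The Hessian is diagonal: diag(E_xx, E_yy). Second derivatives: E_xx(-3)=-1440, E_xx(-2)=600, E_xx(-1)=-960, E_xx(3)=14400; E_yy(-3)=120, E_yy(-1)=-72, E_yy(2)=180.
Local maxima occur where both diagonal entries negative: (-3, -1), (-1, -1). Count: 2.

2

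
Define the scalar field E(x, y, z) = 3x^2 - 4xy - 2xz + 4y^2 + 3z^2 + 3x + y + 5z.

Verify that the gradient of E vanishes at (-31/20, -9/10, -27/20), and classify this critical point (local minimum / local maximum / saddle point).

local minimum

∇E = (6x - 4y - 2z + 3, -4x + 8y + 1, -2x + 6z + 5); substituting (-31/20, -9/10, -27/20) gives ∇E = (0, 0, 0), so (-31/20, -9/10, -27/20) is indeed a critical point.
The Hessian is constant: H = [[6, -4, -2], [-4, 8, 0], [-2, 0, 6]].
Leading principal minors: Δ₁ = 6, Δ₂ = 32, Δ₃ = 160.
All leading minors are positive, so H is positive definite: a local minimum.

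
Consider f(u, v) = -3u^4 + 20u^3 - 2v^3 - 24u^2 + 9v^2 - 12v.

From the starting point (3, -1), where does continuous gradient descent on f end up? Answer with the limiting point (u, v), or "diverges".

f is separable, so gradient descent decouples: u follows -∂f/∂u, v follows -∂f/∂v.
∂f/∂u = -12u(u - 4)(u - 1); at u=3 this is 72, so u decreases.
∂f/∂v = -6(v - 2)(v - 1); at v=-1 this is -36, so v increases.
u converges to its nearest critical value 1 (a local min of the u-part); v converges to 1. The iterate converges to (1, 1).

(1, 1)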